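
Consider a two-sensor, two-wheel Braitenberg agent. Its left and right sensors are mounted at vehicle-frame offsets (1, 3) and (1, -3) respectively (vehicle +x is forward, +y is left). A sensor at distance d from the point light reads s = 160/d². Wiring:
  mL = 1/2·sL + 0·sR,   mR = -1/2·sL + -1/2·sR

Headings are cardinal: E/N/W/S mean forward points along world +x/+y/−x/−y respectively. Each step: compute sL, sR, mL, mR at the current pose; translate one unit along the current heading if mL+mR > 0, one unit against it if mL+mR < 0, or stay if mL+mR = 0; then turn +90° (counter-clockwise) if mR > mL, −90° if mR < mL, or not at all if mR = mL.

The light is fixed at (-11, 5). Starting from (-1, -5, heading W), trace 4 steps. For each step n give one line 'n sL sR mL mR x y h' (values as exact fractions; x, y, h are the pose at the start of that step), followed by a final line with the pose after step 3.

n=0: pose=(-1,-5,W); sL=16/25, sR=16/13; mL=8/25, mR=-304/325; mL+mR=-8/13 → advance -1; mR−mL=-408/325 → turn -1·90°
n=1: pose=(0,-5,N); sL=32/29, sR=160/277; mL=16/29, mR=-6752/8033; mL+mR=-80/277 → advance -1; mR−mL=-11184/8033 → turn -1·90°
n=2: pose=(0,-6,E); sL=10/13, sR=8/17; mL=5/13, mR=-137/221; mL+mR=-4/17 → advance -1; mR−mL=-222/221 → turn -1·90°
n=3: pose=(-1,-6,S); sL=160/313, sR=160/193; mL=80/313, mR=-40480/60409; mL+mR=-80/193 → advance -1; mR−mL=-55920/60409 → turn -1·90°

0 16/25 16/13 8/25 -304/325 -1 -5 W
1 32/29 160/277 16/29 -6752/8033 0 -5 N
2 10/13 8/17 5/13 -137/221 0 -6 E
3 160/313 160/193 80/313 -40480/60409 -1 -6 S
final -1 -5 W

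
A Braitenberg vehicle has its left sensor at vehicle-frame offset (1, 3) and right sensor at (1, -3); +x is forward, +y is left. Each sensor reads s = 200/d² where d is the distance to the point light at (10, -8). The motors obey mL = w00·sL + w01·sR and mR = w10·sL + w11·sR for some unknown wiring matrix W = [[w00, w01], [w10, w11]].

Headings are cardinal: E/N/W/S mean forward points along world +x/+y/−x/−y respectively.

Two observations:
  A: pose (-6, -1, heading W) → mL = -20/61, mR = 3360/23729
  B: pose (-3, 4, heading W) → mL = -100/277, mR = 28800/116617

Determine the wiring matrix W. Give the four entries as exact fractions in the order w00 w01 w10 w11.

obs A: pose=(-6,-1,W) → sL=40/61, sR=200/389, mL=-20/61, mR=3360/23729
obs B: pose=(-3,4,W) → sL=200/277, sR=200/421, mL=-100/277, mR=28800/116617
sensor matrix S = [[40/61, 200/389], [200/277, 200/421]]; det S = -165216000/2767204793
solve [mL_A; mL_B] = S·[w00; w01] and [mR_A; mR_B] = S·[w10; w11]:
  w00 = -1/2, w01 = 0, w10 = 1, w11 = -1

-1/2 0 1 -1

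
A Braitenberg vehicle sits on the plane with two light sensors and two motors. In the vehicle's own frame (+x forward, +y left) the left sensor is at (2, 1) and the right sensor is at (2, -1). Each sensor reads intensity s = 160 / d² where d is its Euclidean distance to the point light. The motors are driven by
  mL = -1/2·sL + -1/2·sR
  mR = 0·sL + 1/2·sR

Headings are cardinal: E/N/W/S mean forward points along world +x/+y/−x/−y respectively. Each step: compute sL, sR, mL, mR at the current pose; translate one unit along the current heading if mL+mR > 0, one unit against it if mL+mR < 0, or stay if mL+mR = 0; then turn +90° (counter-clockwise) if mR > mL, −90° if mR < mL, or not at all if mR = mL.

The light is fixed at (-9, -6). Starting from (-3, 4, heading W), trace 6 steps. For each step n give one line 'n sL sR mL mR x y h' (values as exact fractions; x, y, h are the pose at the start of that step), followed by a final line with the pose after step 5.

n=0: pose=(-3,4,W); sL=160/97, sR=160/137; mL=-18720/13289, mR=80/137; mL+mR=-80/97 → advance -1; mR−mL=26480/13289 → turn +1·90°
n=1: pose=(-2,4,S); sL=5/4, sR=8/5; mL=-57/40, mR=4/5; mL+mR=-5/8 → advance -1; mR−mL=89/40 → turn +1·90°
n=2: pose=(-2,5,E); sL=32/45, sR=160/181; mL=-6496/8145, mR=80/181; mL+mR=-16/45 → advance -1; mR−mL=10096/8145 → turn +1·90°
n=3: pose=(-3,5,N); sL=80/97, sR=80/109; mL=-8240/10573, mR=40/109; mL+mR=-40/97 → advance -1; mR−mL=12120/10573 → turn +1·90°
n=4: pose=(-3,4,W); sL=160/97, sR=160/137; mL=-18720/13289, mR=80/137; mL+mR=-80/97 → advance -1; mR−mL=26480/13289 → turn +1·90°
n=5: pose=(-2,4,S); sL=5/4, sR=8/5; mL=-57/40, mR=4/5; mL+mR=-5/8 → advance -1; mR−mL=89/40 → turn +1·90°

0 160/97 160/137 -18720/13289 80/137 -3 4 W
1 5/4 8/5 -57/40 4/5 -2 4 S
2 32/45 160/181 -6496/8145 80/181 -2 5 E
3 80/97 80/109 -8240/10573 40/109 -3 5 N
4 160/97 160/137 -18720/13289 80/137 -3 4 W
5 5/4 8/5 -57/40 4/5 -2 4 S
final -2 5 E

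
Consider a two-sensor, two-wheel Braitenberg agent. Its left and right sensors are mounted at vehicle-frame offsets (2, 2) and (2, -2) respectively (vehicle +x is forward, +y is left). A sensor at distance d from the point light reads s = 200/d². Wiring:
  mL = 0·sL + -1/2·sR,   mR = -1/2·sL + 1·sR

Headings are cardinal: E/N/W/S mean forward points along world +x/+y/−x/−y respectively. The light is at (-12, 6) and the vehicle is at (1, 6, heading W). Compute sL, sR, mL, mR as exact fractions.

left sensor world pos  = (-1, 4); dL² = 125
right sensor world pos = (-1, 8); dR² = 125
sL = 200/125 = 8/5
sR = 200/125 = 8/5
mL = 0·sL + -1/2·sR = -4/5
mR = -1/2·sL + 1·sR = 4/5

8/5 8/5 -4/5 4/5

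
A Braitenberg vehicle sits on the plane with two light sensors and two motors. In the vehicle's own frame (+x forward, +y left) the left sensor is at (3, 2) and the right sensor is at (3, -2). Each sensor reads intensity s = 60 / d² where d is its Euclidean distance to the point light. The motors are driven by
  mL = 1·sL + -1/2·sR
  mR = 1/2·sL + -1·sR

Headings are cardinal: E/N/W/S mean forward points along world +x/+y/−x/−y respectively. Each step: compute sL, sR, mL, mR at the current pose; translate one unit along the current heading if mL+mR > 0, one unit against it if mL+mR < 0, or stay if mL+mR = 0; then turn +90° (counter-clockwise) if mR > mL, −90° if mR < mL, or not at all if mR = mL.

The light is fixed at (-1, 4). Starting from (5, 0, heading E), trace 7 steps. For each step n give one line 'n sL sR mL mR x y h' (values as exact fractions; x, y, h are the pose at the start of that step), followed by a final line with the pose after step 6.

n=0: pose=(5,0,E); sL=12/17, sR=20/39; mL=298/663, mR=-106/663; mL+mR=64/221 → advance +1; mR−mL=-404/663 → turn -1·90°
n=1: pose=(6,0,S); sL=6/13, sR=30/37; mL=27/481, mR=-279/481; mL+mR=-252/481 → advance -1; mR−mL=-306/481 → turn -1·90°
n=2: pose=(6,1,W); sL=60/41, sR=60/17; mL=-210/697, mR=-1950/697; mL+mR=-2160/697 → advance -1; mR−mL=-1740/697 → turn -1·90°
n=3: pose=(7,1,N); sL=5/3, sR=3/5; mL=41/30, mR=7/30; mL+mR=8/5 → advance +1; mR−mL=-17/15 → turn -1·90°
n=4: pose=(7,2,E); sL=60/121, sR=60/137; mL=4590/16577, mR=-3150/16577; mL+mR=1440/16577 → advance +1; mR−mL=-7740/16577 → turn -1·90°
n=5: pose=(8,2,S); sL=30/73, sR=30/37; mL=15/2701, mR=-1635/2701; mL+mR=-1620/2701 → advance -1; mR−mL=-1650/2701 → turn -1·90°
n=6: pose=(8,3,W); sL=4/3, sR=60/37; mL=58/111, mR=-106/111; mL+mR=-16/37 → advance -1; mR−mL=-164/111 → turn -1·90°

0 12/17 20/39 298/663 -106/663 5 0 E
1 6/13 30/37 27/481 -279/481 6 0 S
2 60/41 60/17 -210/697 -1950/697 6 1 W
3 5/3 3/5 41/30 7/30 7 1 N
4 60/121 60/137 4590/16577 -3150/16577 7 2 E
5 30/73 30/37 15/2701 -1635/2701 8 2 S
6 4/3 60/37 58/111 -106/111 8 3 W
final 9 3 N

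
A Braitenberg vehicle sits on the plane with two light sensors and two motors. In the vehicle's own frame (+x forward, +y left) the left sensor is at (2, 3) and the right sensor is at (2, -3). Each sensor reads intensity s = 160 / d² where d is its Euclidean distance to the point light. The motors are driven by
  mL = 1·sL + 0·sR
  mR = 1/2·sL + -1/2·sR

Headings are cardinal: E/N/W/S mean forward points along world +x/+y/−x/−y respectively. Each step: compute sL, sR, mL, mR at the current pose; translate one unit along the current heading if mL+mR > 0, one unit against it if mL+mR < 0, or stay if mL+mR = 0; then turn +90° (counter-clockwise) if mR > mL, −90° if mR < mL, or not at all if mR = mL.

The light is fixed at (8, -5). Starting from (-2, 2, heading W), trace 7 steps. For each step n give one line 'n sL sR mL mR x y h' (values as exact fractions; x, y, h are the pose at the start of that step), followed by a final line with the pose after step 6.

n=0: pose=(-2,2,W); sL=1, sR=40/61; mL=1, mR=21/122; mL+mR=143/122 → advance +1; mR−mL=-101/122 → turn -1·90°
n=1: pose=(-3,2,N); sL=160/277, sR=32/29; mL=160/277, mR=-2112/8033; mL+mR=2528/8033 → advance +1; mR−mL=-6752/8033 → turn -1·90°
n=2: pose=(-3,3,E); sL=80/101, sR=80/53; mL=80/101, mR=-1920/5353; mL+mR=2320/5353 → advance +1; mR−mL=-6160/5353 → turn -1·90°
n=3: pose=(-2,3,S); sL=32/17, sR=32/41; mL=32/17, mR=384/697; mL+mR=1696/697 → advance +1; mR−mL=-928/697 → turn -1·90°
n=4: pose=(-2,2,W); sL=1, sR=40/61; mL=1, mR=21/122; mL+mR=143/122 → advance +1; mR−mL=-101/122 → turn -1·90°
n=5: pose=(-3,2,N); sL=160/277, sR=32/29; mL=160/277, mR=-2112/8033; mL+mR=2528/8033 → advance +1; mR−mL=-6752/8033 → turn -1·90°
n=6: pose=(-3,3,E); sL=80/101, sR=80/53; mL=80/101, mR=-1920/5353; mL+mR=2320/5353 → advance +1; mR−mL=-6160/5353 → turn -1·90°

0 1 40/61 1 21/122 -2 2 W
1 160/277 32/29 160/277 -2112/8033 -3 2 N
2 80/101 80/53 80/101 -1920/5353 -3 3 E
3 32/17 32/41 32/17 384/697 -2 3 S
4 1 40/61 1 21/122 -2 2 W
5 160/277 32/29 160/277 -2112/8033 -3 2 N
6 80/101 80/53 80/101 -1920/5353 -3 3 E
final -2 3 S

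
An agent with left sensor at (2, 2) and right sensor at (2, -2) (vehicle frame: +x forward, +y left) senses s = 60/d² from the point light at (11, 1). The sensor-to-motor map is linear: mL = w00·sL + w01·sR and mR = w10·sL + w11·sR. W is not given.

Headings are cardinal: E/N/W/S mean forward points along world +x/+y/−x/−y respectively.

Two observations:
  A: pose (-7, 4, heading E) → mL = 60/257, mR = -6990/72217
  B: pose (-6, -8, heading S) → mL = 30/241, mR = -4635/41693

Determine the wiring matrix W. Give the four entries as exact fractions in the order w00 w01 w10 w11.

0 1 -1 1/2

obs A: pose=(-7,4,E) → sL=60/281, sR=60/257, mL=60/257, mR=-6990/72217
obs B: pose=(-6,-8,S) → sL=30/173, sR=30/241, mL=30/241, mR=-4635/41693
sensor matrix S = [[60/281, 60/257], [30/173, 30/241]]; det S = -41868000/3010943381
solve [mL_A; mL_B] = S·[w00; w01] and [mR_A; mR_B] = S·[w10; w11]:
  w00 = 0, w01 = 1, w10 = -1, w11 = 1/2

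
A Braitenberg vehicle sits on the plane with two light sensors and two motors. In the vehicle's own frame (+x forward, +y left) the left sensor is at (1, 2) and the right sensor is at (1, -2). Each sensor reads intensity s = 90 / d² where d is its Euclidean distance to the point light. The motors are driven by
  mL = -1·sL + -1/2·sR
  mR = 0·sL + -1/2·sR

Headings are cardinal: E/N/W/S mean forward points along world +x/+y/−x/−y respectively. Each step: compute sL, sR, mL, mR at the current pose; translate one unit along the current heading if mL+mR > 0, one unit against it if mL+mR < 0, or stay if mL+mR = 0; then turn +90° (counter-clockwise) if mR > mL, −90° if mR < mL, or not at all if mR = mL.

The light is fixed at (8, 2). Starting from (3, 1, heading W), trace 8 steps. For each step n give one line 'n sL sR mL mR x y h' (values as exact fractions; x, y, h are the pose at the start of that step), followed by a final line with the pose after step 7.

0 2 90/37 -119/37 -45/37 3 1 W
1 45/4 9/4 -99/8 -9/8 4 1 S
2 90/13 90/13 -135/13 -45/13 4 2 E
3 9/5 9 -63/10 -9/2 3 2 N
4 2 90/37 -119/37 -45/37 3 1 W
5 45/4 9/4 -99/8 -9/8 4 1 S
6 90/13 90/13 -135/13 -45/13 4 2 E
7 9/5 9 -63/10 -9/2 3 2 N
final 3 1 W

n=0: pose=(3,1,W); sL=2, sR=90/37; mL=-119/37, mR=-45/37; mL+mR=-164/37 → advance -1; mR−mL=2 → turn +1·90°
n=1: pose=(4,1,S); sL=45/4, sR=9/4; mL=-99/8, mR=-9/8; mL+mR=-27/2 → advance -1; mR−mL=45/4 → turn +1·90°
n=2: pose=(4,2,E); sL=90/13, sR=90/13; mL=-135/13, mR=-45/13; mL+mR=-180/13 → advance -1; mR−mL=90/13 → turn +1·90°
n=3: pose=(3,2,N); sL=9/5, sR=9; mL=-63/10, mR=-9/2; mL+mR=-54/5 → advance -1; mR−mL=9/5 → turn +1·90°
n=4: pose=(3,1,W); sL=2, sR=90/37; mL=-119/37, mR=-45/37; mL+mR=-164/37 → advance -1; mR−mL=2 → turn +1·90°
n=5: pose=(4,1,S); sL=45/4, sR=9/4; mL=-99/8, mR=-9/8; mL+mR=-27/2 → advance -1; mR−mL=45/4 → turn +1·90°
n=6: pose=(4,2,E); sL=90/13, sR=90/13; mL=-135/13, mR=-45/13; mL+mR=-180/13 → advance -1; mR−mL=90/13 → turn +1·90°
n=7: pose=(3,2,N); sL=9/5, sR=9; mL=-63/10, mR=-9/2; mL+mR=-54/5 → advance -1; mR−mL=9/5 → turn +1·90°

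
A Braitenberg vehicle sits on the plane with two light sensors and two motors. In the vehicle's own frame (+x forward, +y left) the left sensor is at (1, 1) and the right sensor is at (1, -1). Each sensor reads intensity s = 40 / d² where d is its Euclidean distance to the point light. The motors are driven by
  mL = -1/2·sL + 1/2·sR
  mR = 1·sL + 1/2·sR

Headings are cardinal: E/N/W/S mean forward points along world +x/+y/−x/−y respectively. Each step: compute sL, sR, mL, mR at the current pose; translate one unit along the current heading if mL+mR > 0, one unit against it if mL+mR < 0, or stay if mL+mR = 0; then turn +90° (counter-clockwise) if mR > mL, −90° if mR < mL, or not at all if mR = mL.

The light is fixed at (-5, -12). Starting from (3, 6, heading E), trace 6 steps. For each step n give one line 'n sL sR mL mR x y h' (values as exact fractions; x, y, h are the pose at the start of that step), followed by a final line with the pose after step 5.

n=0: pose=(3,6,E); sL=20/221, sR=4/37; mL=72/8177, mR=1182/8177; mL+mR=1254/8177 → advance +1; mR−mL=30/221 → turn +1·90°
n=1: pose=(4,6,N); sL=8/85, sR=40/461; mL=-144/39185, mR=5388/39185; mL+mR=5244/39185 → advance +1; mR−mL=12/85 → turn +1·90°
n=2: pose=(4,7,W); sL=10/97, sR=5/58; mL=-95/11252, mR=1645/11252; mL+mR=775/5626 → advance +1; mR−mL=15/97 → turn +1·90°
n=3: pose=(3,7,S); sL=8/81, sR=40/373; mL=128/30213, mR=4604/30213; mL+mR=4732/30213 → advance +1; mR−mL=4/27 → turn +1·90°
n=4: pose=(3,6,E); sL=20/221, sR=4/37; mL=72/8177, mR=1182/8177; mL+mR=1254/8177 → advance +1; mR−mL=30/221 → turn +1·90°
n=5: pose=(4,6,N); sL=8/85, sR=40/461; mL=-144/39185, mR=5388/39185; mL+mR=5244/39185 → advance +1; mR−mL=12/85 → turn +1·90°

0 20/221 4/37 72/8177 1182/8177 3 6 E
1 8/85 40/461 -144/39185 5388/39185 4 6 N
2 10/97 5/58 -95/11252 1645/11252 4 7 W
3 8/81 40/373 128/30213 4604/30213 3 7 S
4 20/221 4/37 72/8177 1182/8177 3 6 E
5 8/85 40/461 -144/39185 5388/39185 4 6 N
final 4 7 W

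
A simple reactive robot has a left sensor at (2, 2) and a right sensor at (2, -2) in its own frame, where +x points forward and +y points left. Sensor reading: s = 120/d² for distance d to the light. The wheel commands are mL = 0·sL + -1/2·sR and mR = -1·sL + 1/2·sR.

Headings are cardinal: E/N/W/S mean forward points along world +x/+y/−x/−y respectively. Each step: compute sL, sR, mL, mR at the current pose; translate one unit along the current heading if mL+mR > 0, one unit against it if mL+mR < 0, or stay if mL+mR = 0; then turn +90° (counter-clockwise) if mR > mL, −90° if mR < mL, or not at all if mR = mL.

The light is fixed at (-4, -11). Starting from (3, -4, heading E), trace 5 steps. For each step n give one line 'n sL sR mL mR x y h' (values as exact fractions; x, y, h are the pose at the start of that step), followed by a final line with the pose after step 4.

n=0: pose=(3,-4,E); sL=20/27, sR=60/53; mL=-30/53, mR=-250/1431; mL+mR=-20/27 → advance -1; mR−mL=560/1431 → turn +1·90°
n=1: pose=(2,-4,N); sL=120/97, sR=24/29; mL=-12/29, mR=-2316/2813; mL+mR=-120/97 → advance -1; mR−mL=-1152/2813 → turn -1·90°
n=2: pose=(2,-5,E); sL=15/16, sR=3/2; mL=-3/4, mR=-3/16; mL+mR=-15/16 → advance -1; mR−mL=9/16 → turn +1·90°
n=3: pose=(1,-5,N); sL=120/73, sR=120/113; mL=-60/113, mR=-9180/8249; mL+mR=-120/73 → advance -1; mR−mL=-4800/8249 → turn -1·90°
n=4: pose=(1,-6,E); sL=60/49, sR=60/29; mL=-30/29, mR=-270/1421; mL+mR=-60/49 → advance -1; mR−mL=1200/1421 → turn +1·90°

0 20/27 60/53 -30/53 -250/1431 3 -4 E
1 120/97 24/29 -12/29 -2316/2813 2 -4 N
2 15/16 3/2 -3/4 -3/16 2 -5 E
3 120/73 120/113 -60/113 -9180/8249 1 -5 N
4 60/49 60/29 -30/29 -270/1421 1 -6 E
final 0 -6 N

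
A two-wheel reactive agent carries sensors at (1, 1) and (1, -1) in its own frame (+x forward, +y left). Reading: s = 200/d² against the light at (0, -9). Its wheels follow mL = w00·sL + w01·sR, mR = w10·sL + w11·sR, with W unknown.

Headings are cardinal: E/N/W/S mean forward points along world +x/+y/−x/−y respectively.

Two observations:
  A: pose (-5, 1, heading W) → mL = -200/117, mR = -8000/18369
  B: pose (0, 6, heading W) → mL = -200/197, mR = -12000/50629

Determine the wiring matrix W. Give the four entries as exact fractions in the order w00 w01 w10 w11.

-1 0 -1 1

obs A: pose=(-5,1,W) → sL=200/117, sR=200/157, mL=-200/117, mR=-8000/18369
obs B: pose=(0,6,W) → sL=200/197, sR=200/257, mL=-200/197, mR=-12000/50629
sensor matrix S = [[200/117, 200/157], [200/197, 200/257]]; det S = 34400000/930004101
solve [mL_A; mL_B] = S·[w00; w01] and [mR_A; mR_B] = S·[w10; w11]:
  w00 = -1, w01 = 0, w10 = -1, w11 = 1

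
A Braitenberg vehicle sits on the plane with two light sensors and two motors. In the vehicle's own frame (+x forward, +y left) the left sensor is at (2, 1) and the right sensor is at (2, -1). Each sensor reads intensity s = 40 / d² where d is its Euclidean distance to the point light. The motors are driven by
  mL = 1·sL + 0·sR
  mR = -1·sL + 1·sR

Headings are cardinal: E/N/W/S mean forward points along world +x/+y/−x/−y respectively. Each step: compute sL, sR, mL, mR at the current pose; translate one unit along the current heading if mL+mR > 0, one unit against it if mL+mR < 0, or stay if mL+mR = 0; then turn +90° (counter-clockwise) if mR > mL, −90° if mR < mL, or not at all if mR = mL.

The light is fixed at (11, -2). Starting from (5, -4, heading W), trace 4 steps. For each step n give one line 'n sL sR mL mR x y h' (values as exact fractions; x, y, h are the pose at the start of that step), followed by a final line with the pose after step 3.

n=0: pose=(5,-4,W); sL=40/73, sR=8/13; mL=40/73, mR=64/949; mL+mR=8/13 → advance +1; mR−mL=-456/949 → turn -1·90°
n=1: pose=(4,-4,N); sL=5/8, sR=10/9; mL=5/8, mR=35/72; mL+mR=10/9 → advance +1; mR−mL=-5/36 → turn -1·90°
n=2: pose=(4,-3,E); sL=8/5, sR=40/29; mL=8/5, mR=-32/145; mL+mR=40/29 → advance +1; mR−mL=-264/145 → turn -1·90°
n=3: pose=(5,-3,S); sL=20/17, sR=20/29; mL=20/17, mR=-240/493; mL+mR=20/29 → advance +1; mR−mL=-820/493 → turn -1·90°

0 40/73 8/13 40/73 64/949 5 -4 W
1 5/8 10/9 5/8 35/72 4 -4 N
2 8/5 40/29 8/5 -32/145 4 -3 E
3 20/17 20/29 20/17 -240/493 5 -3 S
final 5 -4 W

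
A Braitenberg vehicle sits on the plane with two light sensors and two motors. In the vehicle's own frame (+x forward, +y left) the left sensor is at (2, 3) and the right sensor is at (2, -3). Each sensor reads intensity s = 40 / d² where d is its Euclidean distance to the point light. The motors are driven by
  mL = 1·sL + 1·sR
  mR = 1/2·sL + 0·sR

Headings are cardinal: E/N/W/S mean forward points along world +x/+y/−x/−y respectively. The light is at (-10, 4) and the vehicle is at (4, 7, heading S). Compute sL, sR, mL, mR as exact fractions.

left sensor world pos  = (7, 5); dL² = 290
right sensor world pos = (1, 5); dR² = 122
sL = 40/290 = 4/29
sR = 40/122 = 20/61
mL = 1·sL + 1·sR = 824/1769
mR = 1/2·sL + 0·sR = 2/29

4/29 20/61 824/1769 2/29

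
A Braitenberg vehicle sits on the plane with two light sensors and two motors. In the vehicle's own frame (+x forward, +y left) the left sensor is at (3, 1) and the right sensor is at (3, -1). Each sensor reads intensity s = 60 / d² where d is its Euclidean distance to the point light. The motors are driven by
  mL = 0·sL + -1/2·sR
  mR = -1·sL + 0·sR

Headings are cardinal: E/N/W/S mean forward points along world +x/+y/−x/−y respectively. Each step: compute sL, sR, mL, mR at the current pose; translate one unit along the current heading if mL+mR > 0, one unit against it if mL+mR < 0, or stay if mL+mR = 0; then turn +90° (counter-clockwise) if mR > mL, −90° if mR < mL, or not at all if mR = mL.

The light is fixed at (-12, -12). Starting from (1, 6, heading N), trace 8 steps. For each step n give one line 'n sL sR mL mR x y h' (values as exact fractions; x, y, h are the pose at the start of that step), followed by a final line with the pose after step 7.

0 4/39 60/637 -30/637 -4/39 1 6 N
1 3/29 15/128 -15/256 -3/29 1 5 E
2 12/73 60/317 -30/317 -12/73 0 5 S
3 6/37 30/221 -15/221 -6/37 0 6 W
4 4/39 60/637 -30/637 -4/39 1 6 N
5 3/29 15/128 -15/256 -3/29 1 5 E
6 12/73 60/317 -30/317 -12/73 0 5 S
7 6/37 30/221 -15/221 -6/37 0 6 W
final 1 6 N

n=0: pose=(1,6,N); sL=4/39, sR=60/637; mL=-30/637, mR=-4/39; mL+mR=-22/147 → advance -1; mR−mL=-106/1911 → turn -1·90°
n=1: pose=(1,5,E); sL=3/29, sR=15/128; mL=-15/256, mR=-3/29; mL+mR=-1203/7424 → advance -1; mR−mL=-333/7424 → turn -1·90°
n=2: pose=(0,5,S); sL=12/73, sR=60/317; mL=-30/317, mR=-12/73; mL+mR=-5994/23141 → advance -1; mR−mL=-1614/23141 → turn -1·90°
n=3: pose=(0,6,W); sL=6/37, sR=30/221; mL=-15/221, mR=-6/37; mL+mR=-1881/8177 → advance -1; mR−mL=-771/8177 → turn -1·90°
n=4: pose=(1,6,N); sL=4/39, sR=60/637; mL=-30/637, mR=-4/39; mL+mR=-22/147 → advance -1; mR−mL=-106/1911 → turn -1·90°
n=5: pose=(1,5,E); sL=3/29, sR=15/128; mL=-15/256, mR=-3/29; mL+mR=-1203/7424 → advance -1; mR−mL=-333/7424 → turn -1·90°
n=6: pose=(0,5,S); sL=12/73, sR=60/317; mL=-30/317, mR=-12/73; mL+mR=-5994/23141 → advance -1; mR−mL=-1614/23141 → turn -1·90°
n=7: pose=(0,6,W); sL=6/37, sR=30/221; mL=-15/221, mR=-6/37; mL+mR=-1881/8177 → advance -1; mR−mL=-771/8177 → turn -1·90°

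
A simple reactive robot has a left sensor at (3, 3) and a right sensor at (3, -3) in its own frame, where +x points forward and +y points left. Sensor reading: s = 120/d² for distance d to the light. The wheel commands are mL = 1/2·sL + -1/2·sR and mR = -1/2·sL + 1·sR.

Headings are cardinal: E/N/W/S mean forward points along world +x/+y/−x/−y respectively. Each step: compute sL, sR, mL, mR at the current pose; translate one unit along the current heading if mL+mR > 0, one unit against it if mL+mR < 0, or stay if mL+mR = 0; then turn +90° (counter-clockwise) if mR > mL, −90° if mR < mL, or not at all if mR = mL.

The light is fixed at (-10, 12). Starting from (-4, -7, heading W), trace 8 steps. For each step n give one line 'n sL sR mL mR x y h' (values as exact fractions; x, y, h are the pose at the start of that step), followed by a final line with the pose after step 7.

0 120/493 24/53 -2736/26129 8652/26129 -4 -7 W
1 30/137 15/61 -225/16714 1140/8357 -5 -7 S
2 120/353 120/593 14400/209329 6780/209329 -5 -8 E
3 12/61 60/269 -216/16409 2046/16409 -4 -8 S
4 8/27 40/219 112/1971 68/1971 -4 -9 E
5 30/169 15/74 -315/25012 1425/12506 -3 -9 S
6 120/461 24/145 3168/66845 2364/66845 -3 -10 E
7 60/373 12/65 -288/24245 2526/24245 -2 -10 S
final -2 -11 E

n=0: pose=(-4,-7,W); sL=120/493, sR=24/53; mL=-2736/26129, mR=8652/26129; mL+mR=12/53 → advance +1; mR−mL=11388/26129 → turn +1·90°
n=1: pose=(-5,-7,S); sL=30/137, sR=15/61; mL=-225/16714, mR=1140/8357; mL+mR=15/122 → advance +1; mR−mL=2505/16714 → turn +1·90°
n=2: pose=(-5,-8,E); sL=120/353, sR=120/593; mL=14400/209329, mR=6780/209329; mL+mR=60/593 → advance +1; mR−mL=-7620/209329 → turn -1·90°
n=3: pose=(-4,-8,S); sL=12/61, sR=60/269; mL=-216/16409, mR=2046/16409; mL+mR=30/269 → advance +1; mR−mL=2262/16409 → turn +1·90°
n=4: pose=(-4,-9,E); sL=8/27, sR=40/219; mL=112/1971, mR=68/1971; mL+mR=20/219 → advance +1; mR−mL=-44/1971 → turn -1·90°
n=5: pose=(-3,-9,S); sL=30/169, sR=15/74; mL=-315/25012, mR=1425/12506; mL+mR=15/148 → advance +1; mR−mL=3165/25012 → turn +1·90°
n=6: pose=(-3,-10,E); sL=120/461, sR=24/145; mL=3168/66845, mR=2364/66845; mL+mR=12/145 → advance +1; mR−mL=-804/66845 → turn -1·90°
n=7: pose=(-2,-10,S); sL=60/373, sR=12/65; mL=-288/24245, mR=2526/24245; mL+mR=6/65 → advance +1; mR−mL=2814/24245 → turn +1·90°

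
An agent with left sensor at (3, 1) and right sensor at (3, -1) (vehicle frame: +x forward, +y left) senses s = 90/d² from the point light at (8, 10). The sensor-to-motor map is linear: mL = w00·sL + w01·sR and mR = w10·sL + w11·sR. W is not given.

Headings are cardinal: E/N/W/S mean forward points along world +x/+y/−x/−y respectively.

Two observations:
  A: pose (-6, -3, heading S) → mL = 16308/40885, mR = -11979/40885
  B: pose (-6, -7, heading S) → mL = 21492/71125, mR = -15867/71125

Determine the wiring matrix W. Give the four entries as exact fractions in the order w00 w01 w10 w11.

obs A: pose=(-6,-3,S) → sL=18/85, sR=90/481, mL=16308/40885, mR=-11979/40885
obs B: pose=(-6,-7,S) → sL=90/569, sR=18/125, mL=21492/71125, mR=-15867/71125
sensor matrix S = [[18/85, 90/481], [90/569, 18/125]]; det S = 2612736/2907945625
solve [mL_A; mL_B] = S·[w00; w01] and [mR_A; mR_B] = S·[w10; w11]:
  w00 = 1, w01 = 1, w10 = -1/2, w11 = -1

1 1 -1/2 -1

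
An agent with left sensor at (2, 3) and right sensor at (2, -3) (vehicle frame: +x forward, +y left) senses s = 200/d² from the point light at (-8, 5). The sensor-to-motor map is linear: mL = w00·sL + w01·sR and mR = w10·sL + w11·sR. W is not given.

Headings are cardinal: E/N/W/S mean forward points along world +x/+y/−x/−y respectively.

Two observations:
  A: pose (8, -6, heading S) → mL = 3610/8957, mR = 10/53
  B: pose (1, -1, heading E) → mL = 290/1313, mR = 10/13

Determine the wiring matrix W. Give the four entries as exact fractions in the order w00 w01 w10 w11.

obs A: pose=(8,-6,S) → sL=20/53, sR=100/169, mL=3610/8957, mR=10/53
obs B: pose=(1,-1,E) → sL=20/13, sR=100/101, mL=290/1313, mR=10/13
sensor matrix S = [[20/53, 100/169], [20/13, 100/101]]; det S = -6312000/11760541
solve [mL_A; mL_B] = S·[w00; w01] and [mR_A; mR_B] = S·[w10; w11]:
  w00 = -1/2, w01 = 1, w10 = 1/2, w11 = 0

-1/2 1 1/2 0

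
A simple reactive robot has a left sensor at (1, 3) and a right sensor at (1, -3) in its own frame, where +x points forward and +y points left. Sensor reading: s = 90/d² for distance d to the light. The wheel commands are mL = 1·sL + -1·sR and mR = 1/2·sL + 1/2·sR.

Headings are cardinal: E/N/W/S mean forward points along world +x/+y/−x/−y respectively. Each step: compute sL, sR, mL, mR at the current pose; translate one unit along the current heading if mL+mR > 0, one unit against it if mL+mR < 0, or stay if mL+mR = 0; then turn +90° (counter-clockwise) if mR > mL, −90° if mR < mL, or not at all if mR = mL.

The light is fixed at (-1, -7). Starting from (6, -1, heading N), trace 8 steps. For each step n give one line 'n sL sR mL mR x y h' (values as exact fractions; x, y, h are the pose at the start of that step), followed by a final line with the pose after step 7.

0 18/13 90/149 1512/1937 1926/1937 6 -1 N
1 45/26 45/68 945/884 2115/1768 6 0 W
2 10/13 2 -16/13 18/13 5 0 S
3 9/13 45/29 -324/377 423/377 5 -1 E
4 18/13 90/149 1512/1937 1926/1937 6 -1 N
5 45/26 45/68 945/884 2115/1768 6 0 W
6 10/13 2 -16/13 18/13 5 0 S
7 9/13 45/29 -324/377 423/377 5 -1 E
final 6 -1 N

n=0: pose=(6,-1,N); sL=18/13, sR=90/149; mL=1512/1937, mR=1926/1937; mL+mR=3438/1937 → advance +1; mR−mL=414/1937 → turn +1·90°
n=1: pose=(6,0,W); sL=45/26, sR=45/68; mL=945/884, mR=2115/1768; mL+mR=4005/1768 → advance +1; mR−mL=225/1768 → turn +1·90°
n=2: pose=(5,0,S); sL=10/13, sR=2; mL=-16/13, mR=18/13; mL+mR=2/13 → advance +1; mR−mL=34/13 → turn +1·90°
n=3: pose=(5,-1,E); sL=9/13, sR=45/29; mL=-324/377, mR=423/377; mL+mR=99/377 → advance +1; mR−mL=747/377 → turn +1·90°
n=4: pose=(6,-1,N); sL=18/13, sR=90/149; mL=1512/1937, mR=1926/1937; mL+mR=3438/1937 → advance +1; mR−mL=414/1937 → turn +1·90°
n=5: pose=(6,0,W); sL=45/26, sR=45/68; mL=945/884, mR=2115/1768; mL+mR=4005/1768 → advance +1; mR−mL=225/1768 → turn +1·90°
n=6: pose=(5,0,S); sL=10/13, sR=2; mL=-16/13, mR=18/13; mL+mR=2/13 → advance +1; mR−mL=34/13 → turn +1·90°
n=7: pose=(5,-1,E); sL=9/13, sR=45/29; mL=-324/377, mR=423/377; mL+mR=99/377 → advance +1; mR−mL=747/377 → turn +1·90°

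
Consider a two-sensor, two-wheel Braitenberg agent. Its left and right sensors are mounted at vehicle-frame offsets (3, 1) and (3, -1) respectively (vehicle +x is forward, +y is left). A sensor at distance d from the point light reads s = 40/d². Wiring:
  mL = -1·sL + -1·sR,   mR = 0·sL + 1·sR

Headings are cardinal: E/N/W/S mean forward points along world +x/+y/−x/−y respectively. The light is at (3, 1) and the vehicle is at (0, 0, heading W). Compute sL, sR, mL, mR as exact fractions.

1 10/9 -19/9 10/9

left sensor world pos  = (-3, -1); dL² = 40
right sensor world pos = (-3, 1); dR² = 36
sL = 40/40 = 1
sR = 40/36 = 10/9
mL = -1·sL + -1·sR = -19/9
mR = 0·sL + 1·sR = 10/9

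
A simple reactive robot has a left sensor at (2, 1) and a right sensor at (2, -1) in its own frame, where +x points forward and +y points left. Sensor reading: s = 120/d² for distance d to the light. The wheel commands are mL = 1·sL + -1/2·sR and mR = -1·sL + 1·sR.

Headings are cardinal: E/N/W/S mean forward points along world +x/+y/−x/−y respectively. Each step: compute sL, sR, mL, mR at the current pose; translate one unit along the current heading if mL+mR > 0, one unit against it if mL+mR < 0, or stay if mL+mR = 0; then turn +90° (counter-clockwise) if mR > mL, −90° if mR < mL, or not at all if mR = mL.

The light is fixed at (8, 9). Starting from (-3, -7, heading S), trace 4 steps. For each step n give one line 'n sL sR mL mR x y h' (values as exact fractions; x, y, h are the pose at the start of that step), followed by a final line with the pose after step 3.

0 15/53 10/39 320/2067 -55/2067 -3 -7 S
1 120/493 24/85 252/2465 96/2465 -3 -8 W
2 60/197 60/173 4470/34081 1440/34081 -4 -8 N
3 24/65 120/389 5436/25285 -1536/25285 -4 -7 E
final -3 -7 S

n=0: pose=(-3,-7,S); sL=15/53, sR=10/39; mL=320/2067, mR=-55/2067; mL+mR=5/39 → advance +1; mR−mL=-125/689 → turn -1·90°
n=1: pose=(-3,-8,W); sL=120/493, sR=24/85; mL=252/2465, mR=96/2465; mL+mR=12/85 → advance +1; mR−mL=-156/2465 → turn -1·90°
n=2: pose=(-4,-8,N); sL=60/197, sR=60/173; mL=4470/34081, mR=1440/34081; mL+mR=30/173 → advance +1; mR−mL=-3030/34081 → turn -1·90°
n=3: pose=(-4,-7,E); sL=24/65, sR=120/389; mL=5436/25285, mR=-1536/25285; mL+mR=60/389 → advance +1; mR−mL=-6972/25285 → turn -1·90°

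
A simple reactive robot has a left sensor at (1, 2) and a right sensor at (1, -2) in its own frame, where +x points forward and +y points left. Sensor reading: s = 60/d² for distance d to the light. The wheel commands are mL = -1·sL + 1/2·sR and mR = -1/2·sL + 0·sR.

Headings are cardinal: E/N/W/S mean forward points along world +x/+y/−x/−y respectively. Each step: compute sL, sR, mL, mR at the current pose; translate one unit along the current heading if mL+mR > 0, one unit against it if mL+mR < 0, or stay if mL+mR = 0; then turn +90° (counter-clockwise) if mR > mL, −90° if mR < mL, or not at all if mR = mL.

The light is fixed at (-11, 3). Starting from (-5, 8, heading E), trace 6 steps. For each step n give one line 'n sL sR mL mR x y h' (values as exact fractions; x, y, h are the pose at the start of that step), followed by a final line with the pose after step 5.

0 30/49 30/29 -135/1421 -15/49 -5 8 E
1 12/13 12/5 18/65 -6/13 -6 8 S
2 15/8 3/4 -3/2 -15/16 -6 9 W
3 60/89 60/41 210/3649 -30/89 -5 9 S
4 6/5 30/53 -243/265 -3/5 -5 10 W
5 20/39 60/61 -50/2379 -10/39 -4 10 S
final -4 11 W

n=0: pose=(-5,8,E); sL=30/49, sR=30/29; mL=-135/1421, mR=-15/49; mL+mR=-570/1421 → advance -1; mR−mL=-300/1421 → turn -1·90°
n=1: pose=(-6,8,S); sL=12/13, sR=12/5; mL=18/65, mR=-6/13; mL+mR=-12/65 → advance -1; mR−mL=-48/65 → turn -1·90°
n=2: pose=(-6,9,W); sL=15/8, sR=3/4; mL=-3/2, mR=-15/16; mL+mR=-39/16 → advance -1; mR−mL=9/16 → turn +1·90°
n=3: pose=(-5,9,S); sL=60/89, sR=60/41; mL=210/3649, mR=-30/89; mL+mR=-1020/3649 → advance -1; mR−mL=-1440/3649 → turn -1·90°
n=4: pose=(-5,10,W); sL=6/5, sR=30/53; mL=-243/265, mR=-3/5; mL+mR=-402/265 → advance -1; mR−mL=84/265 → turn +1·90°
n=5: pose=(-4,10,S); sL=20/39, sR=60/61; mL=-50/2379, mR=-10/39; mL+mR=-220/793 → advance -1; mR−mL=-560/2379 → turn -1·90°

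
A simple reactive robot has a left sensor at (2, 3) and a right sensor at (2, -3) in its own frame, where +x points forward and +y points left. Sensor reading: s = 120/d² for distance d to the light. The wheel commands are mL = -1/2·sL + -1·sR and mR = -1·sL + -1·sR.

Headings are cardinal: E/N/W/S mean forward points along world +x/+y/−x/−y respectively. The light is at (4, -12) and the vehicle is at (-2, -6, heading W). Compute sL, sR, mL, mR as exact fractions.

120/73 24/29 -3492/2117 -5232/2117

left sensor world pos  = (-4, -9); dL² = 73
right sensor world pos = (-4, -3); dR² = 145
sL = 120/73 = 120/73
sR = 120/145 = 24/29
mL = -1/2·sL + -1·sR = -3492/2117
mR = -1·sL + -1·sR = -5232/2117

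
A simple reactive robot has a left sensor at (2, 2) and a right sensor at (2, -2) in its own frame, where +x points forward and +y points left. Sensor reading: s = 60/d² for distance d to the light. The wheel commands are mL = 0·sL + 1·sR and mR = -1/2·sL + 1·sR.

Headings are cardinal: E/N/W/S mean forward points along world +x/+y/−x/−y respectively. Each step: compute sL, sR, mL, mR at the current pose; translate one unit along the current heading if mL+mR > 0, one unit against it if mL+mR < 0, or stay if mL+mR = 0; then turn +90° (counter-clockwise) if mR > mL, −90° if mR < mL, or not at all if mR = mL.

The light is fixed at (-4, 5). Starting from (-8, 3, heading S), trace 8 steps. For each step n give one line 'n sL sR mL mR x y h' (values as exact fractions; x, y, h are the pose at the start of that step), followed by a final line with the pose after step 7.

0 3 15/13 15/13 -9/26 -8 3 S
1 60/61 60/37 60/37 2550/2257 -8 2 W
2 6/5 6 6 27/5 -9 2 N
3 20/3 12/5 12/5 -14/15 -9 3 E
4 3 15/13 15/13 -9/26 -8 3 S
5 60/61 60/37 60/37 2550/2257 -8 2 W
6 6/5 6 6 27/5 -9 2 N
7 20/3 12/5 12/5 -14/15 -9 3 E
final -8 3 S

n=0: pose=(-8,3,S); sL=3, sR=15/13; mL=15/13, mR=-9/26; mL+mR=21/26 → advance +1; mR−mL=-3/2 → turn -1·90°
n=1: pose=(-8,2,W); sL=60/61, sR=60/37; mL=60/37, mR=2550/2257; mL+mR=6210/2257 → advance +1; mR−mL=-30/61 → turn -1·90°
n=2: pose=(-9,2,N); sL=6/5, sR=6; mL=6, mR=27/5; mL+mR=57/5 → advance +1; mR−mL=-3/5 → turn -1·90°
n=3: pose=(-9,3,E); sL=20/3, sR=12/5; mL=12/5, mR=-14/15; mL+mR=22/15 → advance +1; mR−mL=-10/3 → turn -1·90°
n=4: pose=(-8,3,S); sL=3, sR=15/13; mL=15/13, mR=-9/26; mL+mR=21/26 → advance +1; mR−mL=-3/2 → turn -1·90°
n=5: pose=(-8,2,W); sL=60/61, sR=60/37; mL=60/37, mR=2550/2257; mL+mR=6210/2257 → advance +1; mR−mL=-30/61 → turn -1·90°
n=6: pose=(-9,2,N); sL=6/5, sR=6; mL=6, mR=27/5; mL+mR=57/5 → advance +1; mR−mL=-3/5 → turn -1·90°
n=7: pose=(-9,3,E); sL=20/3, sR=12/5; mL=12/5, mR=-14/15; mL+mR=22/15 → advance +1; mR−mL=-10/3 → turn -1·90°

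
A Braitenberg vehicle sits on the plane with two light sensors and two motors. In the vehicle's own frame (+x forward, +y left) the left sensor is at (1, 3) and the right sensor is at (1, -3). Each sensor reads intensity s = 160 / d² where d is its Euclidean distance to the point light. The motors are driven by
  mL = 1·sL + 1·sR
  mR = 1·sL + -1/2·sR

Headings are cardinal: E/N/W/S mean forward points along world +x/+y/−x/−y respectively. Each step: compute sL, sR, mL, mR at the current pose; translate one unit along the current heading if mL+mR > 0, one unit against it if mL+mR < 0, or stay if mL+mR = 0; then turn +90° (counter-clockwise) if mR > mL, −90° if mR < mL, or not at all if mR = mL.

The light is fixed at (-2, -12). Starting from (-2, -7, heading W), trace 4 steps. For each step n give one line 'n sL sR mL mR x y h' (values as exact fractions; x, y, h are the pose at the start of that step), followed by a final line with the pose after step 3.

n=0: pose=(-2,-7,W); sL=32, sR=32/13; mL=448/13, mR=400/13; mL+mR=848/13 → advance +1; mR−mL=-48/13 → turn -1·90°
n=1: pose=(-3,-7,N); sL=40/13, sR=4; mL=92/13, mR=14/13; mL+mR=106/13 → advance +1; mR−mL=-6 → turn -1·90°
n=2: pose=(-3,-6,E); sL=160/81, sR=160/9; mL=1600/81, mR=-560/81; mL+mR=1040/81 → advance +1; mR−mL=-80/3 → turn -1·90°
n=3: pose=(-2,-6,S); sL=80/17, sR=80/17; mL=160/17, mR=40/17; mL+mR=200/17 → advance +1; mR−mL=-120/17 → turn -1·90°

0 32 32/13 448/13 400/13 -2 -7 W
1 40/13 4 92/13 14/13 -3 -7 N
2 160/81 160/9 1600/81 -560/81 -3 -6 E
3 80/17 80/17 160/17 40/17 -2 -6 S
final -2 -7 W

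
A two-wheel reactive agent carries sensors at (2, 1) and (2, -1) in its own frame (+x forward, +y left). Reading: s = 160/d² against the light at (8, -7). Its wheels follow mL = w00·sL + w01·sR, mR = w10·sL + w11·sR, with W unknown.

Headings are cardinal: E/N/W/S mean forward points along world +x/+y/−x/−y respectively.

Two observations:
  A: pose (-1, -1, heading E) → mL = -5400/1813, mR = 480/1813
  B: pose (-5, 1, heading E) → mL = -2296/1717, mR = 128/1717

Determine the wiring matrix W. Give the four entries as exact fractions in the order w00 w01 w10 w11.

-1/2 -1 -1/2 1/2

obs A: pose=(-1,-1,E) → sL=80/49, sR=80/37, mL=-5400/1813, mR=480/1813
obs B: pose=(-5,1,E) → sL=80/101, sR=16/17, mL=-2296/1717, mR=128/1717
sensor matrix S = [[80/49, 80/37], [80/101, 16/17]]; det S = -547840/3112921
solve [mL_A; mL_B] = S·[w00; w01] and [mR_A; mR_B] = S·[w10; w11]:
  w00 = -1/2, w01 = -1, w10 = -1/2, w11 = 1/2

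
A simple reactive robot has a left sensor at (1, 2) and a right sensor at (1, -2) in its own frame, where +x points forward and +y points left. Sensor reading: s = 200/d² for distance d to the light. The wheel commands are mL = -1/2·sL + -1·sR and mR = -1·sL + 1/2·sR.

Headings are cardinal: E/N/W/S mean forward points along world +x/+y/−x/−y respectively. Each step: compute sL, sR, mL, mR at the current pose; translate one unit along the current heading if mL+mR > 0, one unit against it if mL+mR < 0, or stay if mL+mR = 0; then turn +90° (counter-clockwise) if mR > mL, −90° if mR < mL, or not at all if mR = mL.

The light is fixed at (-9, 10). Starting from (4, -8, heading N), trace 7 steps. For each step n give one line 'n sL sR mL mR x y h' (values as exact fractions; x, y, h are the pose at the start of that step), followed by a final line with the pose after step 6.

n=0: pose=(4,-8,N); sL=20/41, sR=100/257; mL=-6670/10537, mR=-3090/10537; mL+mR=-9760/10537 → advance -1; mR−mL=3580/10537 → turn +1·90°
n=1: pose=(4,-9,W); sL=40/117, sR=200/433; mL=-32060/50661, mR=-5620/50661; mL+mR=-12560/16887 → advance -1; mR−mL=26440/50661 → turn +1·90°
n=2: pose=(5,-9,S); sL=25/82, sR=25/68; mL=-725/1394, mR=-675/5576; mL+mR=-3575/5576 → advance -1; mR−mL=2225/5576 → turn +1·90°
n=3: pose=(5,-8,E); sL=200/481, sR=8/25; mL=-6348/12025, mR=-3076/12025; mL+mR=-9424/12025 → advance -1; mR−mL=3272/12025 → turn +1·90°
n=4: pose=(4,-8,N); sL=20/41, sR=100/257; mL=-6670/10537, mR=-3090/10537; mL+mR=-9760/10537 → advance -1; mR−mL=3580/10537 → turn +1·90°
n=5: pose=(4,-9,W); sL=40/117, sR=200/433; mL=-32060/50661, mR=-5620/50661; mL+mR=-12560/16887 → advance -1; mR−mL=26440/50661 → turn +1·90°
n=6: pose=(5,-9,S); sL=25/82, sR=25/68; mL=-725/1394, mR=-675/5576; mL+mR=-3575/5576 → advance -1; mR−mL=2225/5576 → turn +1·90°

0 20/41 100/257 -6670/10537 -3090/10537 4 -8 N
1 40/117 200/433 -32060/50661 -5620/50661 4 -9 W
2 25/82 25/68 -725/1394 -675/5576 5 -9 S
3 200/481 8/25 -6348/12025 -3076/12025 5 -8 E
4 20/41 100/257 -6670/10537 -3090/10537 4 -8 N
5 40/117 200/433 -32060/50661 -5620/50661 4 -9 W
6 25/82 25/68 -725/1394 -675/5576 5 -9 S
final 5 -8 E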